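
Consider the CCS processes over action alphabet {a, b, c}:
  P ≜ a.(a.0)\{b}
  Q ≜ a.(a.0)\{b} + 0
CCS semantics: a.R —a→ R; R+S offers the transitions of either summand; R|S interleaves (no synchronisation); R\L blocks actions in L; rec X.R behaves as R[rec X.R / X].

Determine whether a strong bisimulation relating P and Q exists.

YES

Reachable graph of P (3 states):
  u0 = a.(a.0)\{b} ⊢ =a=> u1
  u1 = (a.0)\{b} ⊢ =a=> u2
  u2 = 0\{b} ⊢ deadlocked
Reachable graph of Q (3 states):
  v0 = a.(a.0)\{b} + 0 ⊢ =a=> v1
  v1 = (a.0)\{b} ⊢ =a=> v2
  v2 = 0\{b} ⊢ deadlocked
Coarsest stable partition (strong bisimilarity classes):
  B0 = {u0, v0}
  B1 = {u1, v1}
  B2 = {u2, v2}
u0 ∈ B0, v0 ∈ B0 → same block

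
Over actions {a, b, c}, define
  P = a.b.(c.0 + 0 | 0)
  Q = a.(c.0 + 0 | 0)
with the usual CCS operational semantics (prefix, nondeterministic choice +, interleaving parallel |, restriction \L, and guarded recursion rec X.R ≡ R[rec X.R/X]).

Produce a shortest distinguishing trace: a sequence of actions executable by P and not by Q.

ab

P's transition system — 4 states:
  u0 = a.b.(c.0 + 0 | 0) ⊢ -a-> u1
  u1 = b.(c.0 + 0 | 0) ⊢ -b-> u2
  u2 = c.0 + 0 | 0 ⊢ -c-> u3
  u3 = 0 ⊢ ·
Q's transition system — 3 states:
  v0 = a.(c.0 + 0 | 0) ⊢ -a-> v1
  v1 = c.0 + 0 | 0 ⊢ -c-> v2
  v2 = 0 ⊢ ·
Trace ⟨ab⟩ through P, begin at {u0}:
  step 1 (a): {u1}
  step 2 (b): {u2}
  ✓ P
Trace ⟨ab⟩ through Q, begin at {v0}:
  step 1 (a): {v1}
  step 2 (b): ∅ (Q stuck)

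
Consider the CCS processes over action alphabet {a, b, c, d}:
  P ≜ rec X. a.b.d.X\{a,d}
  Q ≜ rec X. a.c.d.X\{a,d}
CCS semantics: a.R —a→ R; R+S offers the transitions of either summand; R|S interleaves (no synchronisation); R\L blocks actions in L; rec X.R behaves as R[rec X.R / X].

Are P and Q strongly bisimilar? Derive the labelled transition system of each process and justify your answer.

Reachable graph of P (4 states):
  p0 = rec X. a.b.d.X\{a,d} has moves --a--▸ p1
  p1 = b.d.(rec X. a.b.d.X\{a,d})\{a,d} has moves --b--▸ p2
  p2 = d.(rec X. a.b.d.X\{a,d})\{a,d} has moves --d--▸ p3
  p3 = (rec X. a.b.d.X\{a,d})\{a,d} has moves ·
Reachable graph of Q (4 states):
  q0 = rec X. a.c.d.X\{a,d} has moves --a--▸ q1
  q1 = c.d.(rec X. a.c.d.X\{a,d})\{a,d} has moves --c--▸ q2
  q2 = d.(rec X. a.c.d.X\{a,d})\{a,d} has moves --d--▸ q3
  q3 = (rec X. a.c.d.X\{a,d})\{a,d} has moves ·
Bisimilarity quotient blocks:
  B0 = {p0}
  B1 = {p1}
  B2 = {p2, q2}
  B3 = {p3, q3}
  B4 = {q0}
  B5 = {q1}
p0 ∈ B0, q0 ∈ B4 → different blocks

not bisimilar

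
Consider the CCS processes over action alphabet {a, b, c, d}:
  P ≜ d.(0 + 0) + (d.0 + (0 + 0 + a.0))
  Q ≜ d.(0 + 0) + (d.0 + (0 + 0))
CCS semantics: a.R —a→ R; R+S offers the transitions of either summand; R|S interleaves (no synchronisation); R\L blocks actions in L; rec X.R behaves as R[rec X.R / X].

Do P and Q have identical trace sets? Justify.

NO — witness ⟨a⟩

LTS(P): 3 reachable states
  u0 = d.(0 + 0) + (d.0 + (0 + 0 + a.0)) has moves -a-> u1, -d-> u1, -d-> u2
  u1 = 0 has moves (no moves)
  u2 = 0 + 0 has moves (no moves)
LTS(Q): 3 reachable states
  v0 = d.(0 + 0) + (d.0 + (0 + 0)) has moves -d-> v1, -d-> v2
  v1 = 0 has moves (no moves)
  v2 = 0 + 0 has moves (no moves)
Trace ⟨a⟩ through P, begin at {u0}:
  after a @ step 1: {u1}
  — P admits the full trace.
Trace ⟨a⟩ through Q, begin at {v0}:
  after a @ step 1: ∅ (Q stuck)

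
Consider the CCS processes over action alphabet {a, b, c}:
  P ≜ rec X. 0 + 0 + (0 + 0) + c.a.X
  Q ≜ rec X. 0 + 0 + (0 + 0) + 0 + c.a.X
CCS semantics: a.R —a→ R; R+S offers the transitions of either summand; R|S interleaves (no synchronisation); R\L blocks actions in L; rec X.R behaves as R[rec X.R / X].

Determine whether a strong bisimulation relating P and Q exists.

LTS(P): 2 reachable states
  m0 = rec X. 0 + 0 + (0 + 0) + c.a.X | ··c··> m1
  m1 = a.(rec X. 0 + 0 + (0 + 0) + c.a.X) | ··a··> m0
LTS(Q): 2 reachable states
  n0 = rec X. 0 + 0 + (0 + 0) + 0 + c.a.X | ··c··> n1
  n1 = a.(rec X. 0 + 0 + (0 + 0) + 0 + c.a.X) | ··a··> n0
Coarsest stable partition (strong bisimilarity classes):
  B0 = {m0, n0}
  B1 = {m1, n1}
m0 ∈ B0, n0 ∈ B0 → same block

P ~ Q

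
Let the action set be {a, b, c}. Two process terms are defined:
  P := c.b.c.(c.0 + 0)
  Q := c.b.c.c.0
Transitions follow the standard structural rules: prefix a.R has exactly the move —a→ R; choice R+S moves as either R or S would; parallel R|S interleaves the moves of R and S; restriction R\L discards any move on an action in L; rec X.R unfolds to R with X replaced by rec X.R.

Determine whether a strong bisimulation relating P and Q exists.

P's transition system — 5 states:
  p0 = c.b.c.(c.0 + 0) → ··c··> p1
  p1 = b.c.(c.0 + 0) → ··b··> p2
  p2 = c.(c.0 + 0) → ··c··> p3
  p3 = c.0 + 0 → ··c··> p4
  p4 = 0 → (no moves)
Q's transition system — 5 states:
  q0 = c.b.c.c.0 → ··c··> q1
  q1 = b.c.c.0 → ··b··> q2
  q2 = c.c.0 → ··c··> q3
  q3 = c.0 → ··c··> q4
  q4 = 0 → (no moves)
Bisimilarity quotient blocks:
  B0 = {p0, q0}
  B1 = {p1, q1}
  B2 = {p2, q2}
  B3 = {p3, q3}
  B4 = {p4, q4}
p0 ∈ B0, q0 ∈ B0 → same block

bisimilar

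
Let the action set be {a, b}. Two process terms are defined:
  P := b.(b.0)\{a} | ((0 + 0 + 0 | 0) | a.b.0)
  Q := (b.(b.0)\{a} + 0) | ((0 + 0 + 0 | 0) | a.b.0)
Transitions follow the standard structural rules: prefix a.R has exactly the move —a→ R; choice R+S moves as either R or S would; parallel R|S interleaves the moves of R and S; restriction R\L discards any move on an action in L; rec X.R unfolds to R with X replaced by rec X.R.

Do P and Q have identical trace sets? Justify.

traces(P) = traces(Q)

Reachable graph of P (9 states):
  p0 = b.(b.0)\{a} | ((0 + 0 + 0 | 0) | a.b.0) :: -a-> p1, -b-> p2
  p1 = b.(b.0)\{a} | ((0 + 0 + 0 | 0) | b.0) :: -b-> p3, -b-> p4
  p2 = (b.0)\{a} | ((0 + 0 + 0 | 0) | a.b.0) :: -a-> p3, -b-> p5
  p3 = (b.0)\{a} | ((0 + 0 + 0 | 0) | b.0) :: -b-> p6, -b-> p7
  p4 = b.(b.0)\{a} | ((0 + 0 + 0 | 0) | 0) :: -b-> p6
  p5 = 0\{a} | ((0 + 0 + 0 | 0) | a.b.0) :: -a-> p7
  p6 = (b.0)\{a} | ((0 + 0 + 0 | 0) | 0) :: -b-> p8
  p7 = 0\{a} | ((0 + 0 + 0 | 0) | b.0) :: -b-> p8
  p8 = 0\{a} | ((0 + 0 + 0 | 0) | 0) :: deadlocked
Reachable graph of Q (9 states):
  q0 = (b.(b.0)\{a} + 0) | ((0 + 0 + 0 | 0) | a.b.0) :: -a-> q1, -b-> q2
  q1 = (b.(b.0)\{a} + 0) | ((0 + 0 + 0 | 0) | b.0) :: -b-> q3, -b-> q4
  q2 = (b.0)\{a} | ((0 + 0 + 0 | 0) | a.b.0) :: -a-> q4, -b-> q5
  q3 = (b.(b.0)\{a} + 0) | ((0 + 0 + 0 | 0) | 0) :: -b-> q6
  q4 = (b.0)\{a} | ((0 + 0 + 0 | 0) | b.0) :: -b-> q6, -b-> q7
  q5 = 0\{a} | ((0 + 0 + 0 | 0) | a.b.0) :: -a-> q7
  q6 = (b.0)\{a} | ((0 + 0 + 0 | 0) | 0) :: -b-> q8
  q7 = 0\{a} | ((0 + 0 + 0 | 0) | b.0) :: -b-> q8
  q8 = 0\{a} | ((0 + 0 + 0 | 0) | 0) :: deadlocked
Coarsest stable partition (strong bisimilarity classes):
  B0 = {p0, q0}
  B1 = {p1, q1}
  B2 = {p3, p4, q3, q4}
  B3 = {p6, p7, q6, q7}
  B4 = {p8, q8}
  B5 = {p2, q2}
  B6 = {p5, q5}
p0 ∈ B0, q0 ∈ B0 → same block
Bisimilar ⇒ trace-equivalent.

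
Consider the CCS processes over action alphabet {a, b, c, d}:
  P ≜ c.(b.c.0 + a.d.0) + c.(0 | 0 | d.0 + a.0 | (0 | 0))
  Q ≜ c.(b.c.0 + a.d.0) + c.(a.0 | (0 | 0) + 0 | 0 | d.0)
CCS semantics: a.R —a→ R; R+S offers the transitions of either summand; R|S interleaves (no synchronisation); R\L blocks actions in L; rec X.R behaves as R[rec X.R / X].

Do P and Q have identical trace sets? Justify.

LTS(P): 8 reachable states
  s0 = c.(b.c.0 + a.d.0) + c.(0 | 0 | d.0 + a.0 | (0 | 0)) ⊢ =c=> s1, =c=> s2
  s1 = 0 | 0 | d.0 + a.0 | (0 | 0) ⊢ =a=> s3, =d=> s4
  s2 = b.c.0 + a.d.0 ⊢ =a=> s5, =b=> s6
  s3 = 0 | (0 | 0) ⊢ (no moves)
  s4 = 0 | 0 | 0 ⊢ (no moves)
  s5 = d.0 ⊢ =d=> s7
  s6 = c.0 ⊢ =c=> s7
  s7 = 0 ⊢ (no moves)
LTS(Q): 8 reachable states
  t0 = c.(b.c.0 + a.d.0) + c.(a.0 | (0 | 0) + 0 | 0 | d.0) ⊢ =c=> t1, =c=> t2
  t1 = a.0 | (0 | 0) + 0 | 0 | d.0 ⊢ =a=> t3, =d=> t4
  t2 = b.c.0 + a.d.0 ⊢ =a=> t5, =b=> t6
  t3 = 0 | (0 | 0) ⊢ (no moves)
  t4 = 0 | 0 | 0 ⊢ (no moves)
  t5 = d.0 ⊢ =d=> t7
  t6 = c.0 ⊢ =c=> t7
  t7 = 0 ⊢ (no moves)
Coarsest stable partition (strong bisimilarity classes):
  B0 = {s0, t0}
  B1 = {s2, t2}
  B2 = {s6, t6}
  B3 = {s3, s4, s7, t3, t4, t7}
  B4 = {s5, t5}
  B5 = {s1, t1}
s0 ∈ B0, t0 ∈ B0 → same block
Bisimilar ⇒ trace-equivalent.

traces(P) = traces(Q)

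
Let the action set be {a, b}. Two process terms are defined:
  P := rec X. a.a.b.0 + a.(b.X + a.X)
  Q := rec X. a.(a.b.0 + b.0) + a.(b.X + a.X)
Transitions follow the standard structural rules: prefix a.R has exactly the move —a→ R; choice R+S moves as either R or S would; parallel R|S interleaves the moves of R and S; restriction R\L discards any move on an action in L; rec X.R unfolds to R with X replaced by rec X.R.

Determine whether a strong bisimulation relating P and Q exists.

LTS(P): 5 reachable states
  p0 = rec X. a.a.b.0 + a.(b.X + a.X) → ··a··> p1, ··a··> p2
  p1 = a.b.0 → ··a··> p3
  p2 = b.(rec X. a.a.b.0 + a.(b.X + a.X)) + a.(rec X. a.a.b.0 + a.(b.X + a.X)) → ··a··> p0, ··b··> p0
  p3 = b.0 → ··b··> p4
  p4 = 0 → (no moves)
LTS(Q): 5 reachable states
  q0 = rec X. a.(a.b.0 + b.0) + a.(b.X + a.X) → ··a··> q1, ··a··> q2
  q1 = a.b.0 + b.0 → ··a··> q3, ··b··> q4
  q2 = b.(rec X. a.(a.b.0 + b.0) + a.(b.X + a.X)) + a.(rec X. a.(a.b.0 + b.0) + a.(b.X + a.X)) → ··a··> q0, ··b··> q0
  q3 = b.0 → ··b··> q4
  q4 = 0 → (no moves)
Coarsest stable partition (strong bisimilarity classes):
  B0 = {p0}
  B1 = {p1}
  B2 = {p3, q3}
  B3 = {p4, q4}
  B4 = {p2}
  B5 = {q0}
  B6 = {q1}
  B7 = {q2}
p0 ∈ B0, q0 ∈ B5 → different blocks

P ≁ Q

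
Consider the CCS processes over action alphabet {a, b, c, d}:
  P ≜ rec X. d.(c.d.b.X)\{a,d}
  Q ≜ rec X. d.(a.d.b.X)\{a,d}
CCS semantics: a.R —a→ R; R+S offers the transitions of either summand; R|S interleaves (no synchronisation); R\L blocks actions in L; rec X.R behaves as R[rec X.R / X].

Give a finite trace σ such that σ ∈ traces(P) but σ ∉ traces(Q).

LTS(P): 3 reachable states
  u0 = rec X. d.(c.d.b.X)\{a,d} ⊢ =d=> u1
  u1 = (c.d.b.(rec X. d.(c.d.b.X)\{a,d}))\{a,d} ⊢ =c=> u2
  u2 = (d.b.(rec X. d.(c.d.b.X)\{a,d}))\{a,d} ⊢ deadlocked
LTS(Q): 2 reachable states
  v0 = rec X. d.(a.d.b.X)\{a,d} ⊢ =d=> v1
  v1 = (a.d.b.(rec X. d.(a.d.b.X)\{a,d}))\{a,d} ⊢ deadlocked
Run σ = ⟨dc⟩ on P: start {u0}
  after d @ step 1: {u1}
  after c @ step 2: {u2}
  P completes σ.
Run σ = ⟨dc⟩ on Q: start {v0}
  after d @ step 1: {v1}
  after c @ step 2: ∅  — Q cannot continue

dc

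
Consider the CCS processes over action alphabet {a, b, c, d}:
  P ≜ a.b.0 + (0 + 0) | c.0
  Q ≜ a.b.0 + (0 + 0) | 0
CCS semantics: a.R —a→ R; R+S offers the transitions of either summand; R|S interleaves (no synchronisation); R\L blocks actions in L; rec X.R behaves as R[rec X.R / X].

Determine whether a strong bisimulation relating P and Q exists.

LTS(P): 4 reachable states
  m0 = a.b.0 + (0 + 0) | c.0 has moves --a--▸ m1, --c--▸ m2
  m1 = b.0 has moves --b--▸ m3
  m2 = (0 + 0) | 0 has moves (no moves)
  m3 = 0 has moves (no moves)
LTS(Q): 3 reachable states
  n0 = a.b.0 + (0 + 0) | 0 has moves --a--▸ n1
  n1 = b.0 has moves --b--▸ n2
  n2 = 0 has moves (no moves)
Bisimilarity quotient blocks:
  B0 = {m0}
  B1 = {m2, m3, n2}
  B2 = {m1, n1}
  B3 = {n0}
m0 ∈ B0, n0 ∈ B3 → different blocks

P ≁ Q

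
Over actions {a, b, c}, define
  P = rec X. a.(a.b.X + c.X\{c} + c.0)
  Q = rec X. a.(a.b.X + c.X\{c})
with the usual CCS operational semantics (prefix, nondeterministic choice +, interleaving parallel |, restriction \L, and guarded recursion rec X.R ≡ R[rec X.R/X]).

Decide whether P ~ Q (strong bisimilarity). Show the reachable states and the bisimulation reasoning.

P's transition system — 7 states:
  u0 = rec X. a.(a.b.X + c.X\{c} + c.0) ⊢ ··a··> u1
  u1 = a.b.(rec X. a.(a.b.X + c.X\{c} + c.0)) + c.(rec X. a.(a.b.X + c.X\{c} + c.0))\{c} + c.0 ⊢ ··a··> u2, ··c··> u3, ··c··> u4
  u2 = b.(rec X. a.(a.b.X + c.X\{c} + c.0)) ⊢ ··b··> u0
  u3 = (rec X. a.(a.b.X + c.X\{c} + c.0))\{c} ⊢ ··a··> u5
  u4 = 0 ⊢ ·
  u5 = (a.b.(rec X. a.(a.b.X + c.X\{c} + c.0)) + c.(rec X. a.(a.b.X + c.X\{c} + c.0))\{c} + c.0)\{c} ⊢ ··a··> u6
  u6 = (b.(rec X. a.(a.b.X + c.X\{c} + c.0)))\{c} ⊢ ··b··> u3
Q's transition system — 6 states:
  v0 = rec X. a.(a.b.X + c.X\{c}) ⊢ ··a··> v1
  v1 = a.b.(rec X. a.(a.b.X + c.X\{c})) + c.(rec X. a.(a.b.X + c.X\{c}))\{c} ⊢ ··a··> v2, ··c··> v3
  v2 = b.(rec X. a.(a.b.X + c.X\{c})) ⊢ ··b··> v0
  v3 = (rec X. a.(a.b.X + c.X\{c}))\{c} ⊢ ··a··> v4
  v4 = (a.b.(rec X. a.(a.b.X + c.X\{c})) + c.(rec X. a.(a.b.X + c.X\{c}))\{c})\{c} ⊢ ··a··> v5
  v5 = (b.(rec X. a.(a.b.X + c.X\{c})))\{c} ⊢ ··b··> v3
Partition-refinement fixed point:
  B0 = {u0}
  B1 = {u1}
  B2 = {u3, v3}
  B3 = {u5, v4}
  B4 = {u6, v5}
  B5 = {u2}
  B6 = {u4}
  B7 = {v0}
  B8 = {v1}
  B9 = {v2}
u0 ∈ B0, v0 ∈ B7 → different blocks

not bisimilar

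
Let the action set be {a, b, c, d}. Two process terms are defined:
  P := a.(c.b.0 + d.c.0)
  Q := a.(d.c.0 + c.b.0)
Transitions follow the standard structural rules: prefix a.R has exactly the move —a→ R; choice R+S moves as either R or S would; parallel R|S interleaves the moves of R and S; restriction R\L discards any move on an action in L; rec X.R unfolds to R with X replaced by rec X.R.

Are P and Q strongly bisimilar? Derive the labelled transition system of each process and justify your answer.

Reachable graph of P (5 states):
  u0 = a.(c.b.0 + d.c.0) :: --a--▸ u1
  u1 = c.b.0 + d.c.0 :: --c--▸ u2, --d--▸ u3
  u2 = b.0 :: --b--▸ u4
  u3 = c.0 :: --c--▸ u4
  u4 = 0 :: ·
Reachable graph of Q (5 states):
  v0 = a.(d.c.0 + c.b.0) :: --a--▸ v1
  v1 = d.c.0 + c.b.0 :: --c--▸ v2, --d--▸ v3
  v2 = b.0 :: --b--▸ v4
  v3 = c.0 :: --c--▸ v4
  v4 = 0 :: ·
Bisimilarity quotient blocks:
  B0 = {u0, v0}
  B1 = {u1, v1}
  B2 = {u3, v3}
  B3 = {u4, v4}
  B4 = {u2, v2}
u0 ∈ B0, v0 ∈ B0 → same block

YES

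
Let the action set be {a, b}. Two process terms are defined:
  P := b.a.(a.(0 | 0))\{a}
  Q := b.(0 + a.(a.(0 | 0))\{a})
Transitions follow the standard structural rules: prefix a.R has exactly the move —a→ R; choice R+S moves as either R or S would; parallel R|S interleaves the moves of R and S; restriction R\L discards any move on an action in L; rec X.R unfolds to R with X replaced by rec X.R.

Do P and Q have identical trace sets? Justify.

LTS(P): 3 reachable states
  u0 = b.a.(a.(0 | 0))\{a} → --b--▸ u1
  u1 = a.(a.(0 | 0))\{a} → --a--▸ u2
  u2 = (a.(0 | 0))\{a} → ∅
LTS(Q): 3 reachable states
  v0 = b.(0 + a.(a.(0 | 0))\{a}) → --b--▸ v1
  v1 = 0 + a.(a.(0 | 0))\{a} → --a--▸ v2
  v2 = (a.(0 | 0))\{a} → ∅
Bisimilarity quotient blocks:
  B0 = {u0, v0}
  B1 = {u1, v1}
  B2 = {u2, v2}
u0 ∈ B0, v0 ∈ B0 → same block
Bisimilar ⇒ trace-equivalent.

traces(P) = traces(Q)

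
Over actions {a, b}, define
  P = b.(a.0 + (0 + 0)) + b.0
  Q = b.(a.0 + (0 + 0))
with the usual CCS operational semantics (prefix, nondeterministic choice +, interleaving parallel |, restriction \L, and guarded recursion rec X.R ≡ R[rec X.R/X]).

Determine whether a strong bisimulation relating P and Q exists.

Reachable graph of P (3 states):
  s0 = b.(a.0 + (0 + 0)) + b.0 | ··b··> s1, ··b··> s2
  s1 = 0 | ·
  s2 = a.0 + (0 + 0) | ··a··> s1
Reachable graph of Q (3 states):
  t0 = b.(a.0 + (0 + 0)) | ··b··> t1
  t1 = a.0 + (0 + 0) | ··a··> t2
  t2 = 0 | ·
Coarsest stable partition (strong bisimilarity classes):
  B0 = {s0}
  B1 = {s1, t2}
  B2 = {s2, t1}
  B3 = {t0}
s0 ∈ B0, t0 ∈ B3 → different blocks

NO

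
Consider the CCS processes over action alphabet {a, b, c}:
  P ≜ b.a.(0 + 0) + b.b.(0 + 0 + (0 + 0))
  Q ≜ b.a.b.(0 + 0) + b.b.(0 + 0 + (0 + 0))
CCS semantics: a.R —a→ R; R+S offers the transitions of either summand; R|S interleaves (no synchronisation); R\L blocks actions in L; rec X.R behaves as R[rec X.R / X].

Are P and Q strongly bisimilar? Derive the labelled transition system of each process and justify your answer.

Reachable graph of P (5 states):
  p0 = b.a.(0 + 0) + b.b.(0 + 0 + (0 + 0)) | =b=> p1, =b=> p2
  p1 = a.(0 + 0) | =a=> p3
  p2 = b.(0 + 0 + (0 + 0)) | =b=> p4
  p3 = 0 + 0 | ·
  p4 = 0 + 0 + (0 + 0) | ·
Reachable graph of Q (6 states):
  q0 = b.a.b.(0 + 0) + b.b.(0 + 0 + (0 + 0)) | =b=> q1, =b=> q2
  q1 = a.b.(0 + 0) | =a=> q3
  q2 = b.(0 + 0 + (0 + 0)) | =b=> q4
  q3 = b.(0 + 0) | =b=> q5
  q4 = 0 + 0 + (0 + 0) | ·
  q5 = 0 + 0 | ·
Partition-refinement fixed point:
  B0 = {p0}
  B1 = {p2, q2, q3}
  B2 = {p3, p4, q4, q5}
  B3 = {p1}
  B4 = {q0}
  B5 = {q1}
p0 ∈ B0, q0 ∈ B4 → different blocks

not bisimilar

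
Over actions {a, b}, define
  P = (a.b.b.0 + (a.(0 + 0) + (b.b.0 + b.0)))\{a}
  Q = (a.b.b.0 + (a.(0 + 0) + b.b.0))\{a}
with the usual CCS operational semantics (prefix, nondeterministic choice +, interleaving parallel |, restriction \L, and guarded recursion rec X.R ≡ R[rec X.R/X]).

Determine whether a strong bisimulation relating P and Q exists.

P ≁ Q

P's transition system — 3 states:
  u0 = (a.b.b.0 + (a.(0 + 0) + (b.b.0 + b.0)))\{a} ⊢ -b-> u1, -b-> u2
  u1 = (b.0)\{a} ⊢ -b-> u2
  u2 = 0\{a} ⊢ (no moves)
Q's transition system — 3 states:
  v0 = (a.b.b.0 + (a.(0 + 0) + b.b.0))\{a} ⊢ -b-> v1
  v1 = (b.0)\{a} ⊢ -b-> v2
  v2 = 0\{a} ⊢ (no moves)
Coarsest stable partition (strong bisimilarity classes):
  B0 = {u0}
  B1 = {u2, v2}
  B2 = {u1, v1}
  B3 = {v0}
u0 ∈ B0, v0 ∈ B3 → different blocks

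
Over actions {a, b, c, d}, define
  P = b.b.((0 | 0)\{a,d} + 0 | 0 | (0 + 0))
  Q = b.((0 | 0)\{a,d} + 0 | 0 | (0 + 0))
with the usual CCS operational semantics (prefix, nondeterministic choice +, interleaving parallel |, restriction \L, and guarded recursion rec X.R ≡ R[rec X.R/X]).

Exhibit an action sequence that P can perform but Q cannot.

bb

P's transition system — 3 states:
  p0 = b.b.((0 | 0)\{a,d} + 0 | 0 | (0 + 0)) | -b-> p1
  p1 = b.((0 | 0)\{a,d} + 0 | 0 | (0 + 0)) | -b-> p2
  p2 = (0 | 0)\{a,d} + 0 | 0 | (0 + 0) | deadlocked
Q's transition system — 2 states:
  q0 = b.((0 | 0)\{a,d} + 0 | 0 | (0 + 0)) | -b-> q1
  q1 = (0 | 0)\{a,d} + 0 | 0 | (0 + 0) | deadlocked
Run σ = ⟨bb⟩ on P: start {p0}
  after b @ step 1: {p1}
  after b @ step 2: {p2}
  ✓ P
Run σ = ⟨bb⟩ on Q: start {q0}
  after b @ step 1: {q1}
  after b @ step 2: ∅ (Q stuck)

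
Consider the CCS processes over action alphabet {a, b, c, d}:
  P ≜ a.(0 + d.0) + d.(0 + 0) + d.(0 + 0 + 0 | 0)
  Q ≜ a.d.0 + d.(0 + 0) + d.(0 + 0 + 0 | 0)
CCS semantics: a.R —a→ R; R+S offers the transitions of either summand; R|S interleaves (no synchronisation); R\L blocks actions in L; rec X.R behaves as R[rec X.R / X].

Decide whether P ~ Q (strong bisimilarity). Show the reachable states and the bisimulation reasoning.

LTS(P): 5 reachable states
  p0 = a.(0 + d.0) + d.(0 + 0) + d.(0 + 0 + 0 | 0) | --a--▸ p1, --d--▸ p2, --d--▸ p3
  p1 = 0 + d.0 | --d--▸ p4
  p2 = 0 + 0 | deadlocked
  p3 = 0 + 0 + 0 | 0 | deadlocked
  p4 = 0 | deadlocked
LTS(Q): 5 reachable states
  q0 = a.d.0 + d.(0 + 0) + d.(0 + 0 + 0 | 0) | --a--▸ q1, --d--▸ q2, --d--▸ q3
  q1 = d.0 | --d--▸ q4
  q2 = 0 + 0 | deadlocked
  q3 = 0 + 0 + 0 | 0 | deadlocked
  q4 = 0 | deadlocked
Partition-refinement fixed point:
  B0 = {p0, q0}
  B1 = {p1, q1}
  B2 = {p2, p3, p4, q2, q3, q4}
p0 ∈ B0, q0 ∈ B0 → same block

YES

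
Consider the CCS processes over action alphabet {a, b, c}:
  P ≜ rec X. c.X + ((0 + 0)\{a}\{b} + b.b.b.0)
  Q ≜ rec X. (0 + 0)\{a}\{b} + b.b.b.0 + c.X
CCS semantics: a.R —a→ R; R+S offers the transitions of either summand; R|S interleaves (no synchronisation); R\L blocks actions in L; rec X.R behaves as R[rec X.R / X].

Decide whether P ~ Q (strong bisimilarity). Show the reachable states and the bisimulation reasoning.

bisimilar

P's transition system — 4 states:
  p0 = rec X. c.X + ((0 + 0)\{a}\{b} + b.b.b.0) has moves ··b··> p1, ··c··> p0
  p1 = b.b.0 has moves ··b··> p2
  p2 = b.0 has moves ··b··> p3
  p3 = 0 has moves stopped
Q's transition system — 4 states:
  q0 = rec X. (0 + 0)\{a}\{b} + b.b.b.0 + c.X has moves ··b··> q1, ··c··> q0
  q1 = b.b.0 has moves ··b··> q2
  q2 = b.0 has moves ··b··> q3
  q3 = 0 has moves stopped
Partition-refinement fixed point:
  B0 = {p0, q0}
  B1 = {p1, q1}
  B2 = {p2, q2}
  B3 = {p3, q3}
p0 ∈ B0, q0 ∈ B0 → same block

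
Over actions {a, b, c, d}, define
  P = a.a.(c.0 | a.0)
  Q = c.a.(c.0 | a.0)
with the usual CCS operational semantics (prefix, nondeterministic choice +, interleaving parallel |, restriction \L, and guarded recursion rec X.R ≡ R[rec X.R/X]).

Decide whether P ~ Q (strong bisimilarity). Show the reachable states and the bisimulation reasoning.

P ≁ Q

P's transition system — 6 states:
  u0 = a.a.(c.0 | a.0) → --a--▸ u1
  u1 = a.(c.0 | a.0) → --a--▸ u2
  u2 = c.0 | a.0 → --a--▸ u3, --c--▸ u4
  u3 = c.0 | 0 → --c--▸ u5
  u4 = 0 | a.0 → --a--▸ u5
  u5 = 0 | 0 → stopped
Q's transition system — 6 states:
  v0 = c.a.(c.0 | a.0) → --c--▸ v1
  v1 = a.(c.0 | a.0) → --a--▸ v2
  v2 = c.0 | a.0 → --a--▸ v3, --c--▸ v4
  v3 = c.0 | 0 → --c--▸ v5
  v4 = 0 | a.0 → --a--▸ v5
  v5 = 0 | 0 → stopped
Bisimilarity quotient blocks:
  B0 = {u0}
  B1 = {u1, v1}
  B2 = {u2, v2}
  B3 = {u3, v3}
  B4 = {u5, v5}
  B5 = {u4, v4}
  B6 = {v0}
u0 ∈ B0, v0 ∈ B6 → different blocks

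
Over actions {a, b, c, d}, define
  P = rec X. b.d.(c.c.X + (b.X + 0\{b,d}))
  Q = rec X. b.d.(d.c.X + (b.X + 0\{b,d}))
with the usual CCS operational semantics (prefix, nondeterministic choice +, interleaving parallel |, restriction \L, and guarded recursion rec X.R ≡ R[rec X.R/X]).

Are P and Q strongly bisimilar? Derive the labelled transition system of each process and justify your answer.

Reachable graph of P (4 states):
  m0 = rec X. b.d.(c.c.X + (b.X + 0\{b,d})) has moves —b→ m1
  m1 = d.(c.c.(rec X. b.d.(c.c.X + (b.X + 0\{b,d}))) + (b.(rec X. b.d.(c.c.X + (b.X + 0\{b,d}))) + 0\{b,d})) has moves —d→ m2
  m2 = c.c.(rec X. b.d.(c.c.X + (b.X + 0\{b,d}))) + (b.(rec X. b.d.(c.c.X + (b.X + 0\{b,d}))) + 0\{b,d}) has moves —b→ m0, —c→ m3
  m3 = c.(rec X. b.d.(c.c.X + (b.X + 0\{b,d}))) has moves —c→ m0
Reachable graph of Q (4 states):
  n0 = rec X. b.d.(d.c.X + (b.X + 0\{b,d})) has moves —b→ n1
  n1 = d.(d.c.(rec X. b.d.(d.c.X + (b.X + 0\{b,d}))) + (b.(rec X. b.d.(d.c.X + (b.X + 0\{b,d}))) + 0\{b,d})) has moves —d→ n2
  n2 = d.c.(rec X. b.d.(d.c.X + (b.X + 0\{b,d}))) + (b.(rec X. b.d.(d.c.X + (b.X + 0\{b,d}))) + 0\{b,d}) has moves —b→ n0, —d→ n3
  n3 = c.(rec X. b.d.(d.c.X + (b.X + 0\{b,d}))) has moves —c→ n0
Partition-refinement fixed point:
  B0 = {m0}
  B1 = {m1}
  B2 = {m2}
  B3 = {m3}
  B4 = {n0}
  B5 = {n1}
  B6 = {n2}
  B7 = {n3}
m0 ∈ B0, n0 ∈ B4 → different blocks

NO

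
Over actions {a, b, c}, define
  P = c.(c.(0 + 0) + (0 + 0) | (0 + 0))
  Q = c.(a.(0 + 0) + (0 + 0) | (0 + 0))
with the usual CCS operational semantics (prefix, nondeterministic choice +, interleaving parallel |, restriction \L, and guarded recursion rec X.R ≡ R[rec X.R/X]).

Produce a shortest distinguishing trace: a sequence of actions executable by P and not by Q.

cc

Reachable graph of P (3 states):
  p0 = c.(c.(0 + 0) + (0 + 0) | (0 + 0)) :: -c-> p1
  p1 = c.(0 + 0) + (0 + 0) | (0 + 0) :: -c-> p2
  p2 = 0 + 0 :: (no moves)
Reachable graph of Q (3 states):
  q0 = c.(a.(0 + 0) + (0 + 0) | (0 + 0)) :: -c-> q1
  q1 = a.(0 + 0) + (0 + 0) | (0 + 0) :: -a-> q2
  q2 = 0 + 0 :: (no moves)
Run σ = ⟨cc⟩ on P: start {p0}
  after c @ step 1: {p1}
  after c @ step 2: {p2}
  ✓ P
Run σ = ⟨cc⟩ on Q: start {q0}
  after c @ step 1: {q1}
  after c @ step 2: ∅  — Q cannot continue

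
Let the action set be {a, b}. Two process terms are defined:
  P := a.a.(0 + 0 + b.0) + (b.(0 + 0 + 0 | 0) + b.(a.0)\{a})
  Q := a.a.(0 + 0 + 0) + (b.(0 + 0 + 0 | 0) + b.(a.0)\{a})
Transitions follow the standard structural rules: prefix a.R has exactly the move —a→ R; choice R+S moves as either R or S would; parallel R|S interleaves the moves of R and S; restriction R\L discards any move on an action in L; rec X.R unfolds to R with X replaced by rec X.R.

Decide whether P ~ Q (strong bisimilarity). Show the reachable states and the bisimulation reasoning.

P's transition system — 6 states:
  p0 = a.a.(0 + 0 + b.0) + (b.(0 + 0 + 0 | 0) + b.(a.0)\{a}) ⊢ -a-> p1, -b-> p2, -b-> p3
  p1 = a.(0 + 0 + b.0) ⊢ -a-> p4
  p2 = (a.0)\{a} ⊢ ·
  p3 = 0 + 0 + 0 | 0 ⊢ ·
  p4 = 0 + 0 + b.0 ⊢ -b-> p5
  p5 = 0 ⊢ ·
Q's transition system — 5 states:
  q0 = a.a.(0 + 0 + 0) + (b.(0 + 0 + 0 | 0) + b.(a.0)\{a}) ⊢ -a-> q1, -b-> q2, -b-> q3
  q1 = a.(0 + 0 + 0) ⊢ -a-> q4
  q2 = (a.0)\{a} ⊢ ·
  q3 = 0 + 0 + 0 | 0 ⊢ ·
  q4 = 0 + 0 + 0 ⊢ ·
Bisimilarity quotient blocks:
  B0 = {p0}
  B1 = {p2, p3, p5, q2, q3, q4}
  B2 = {p1}
  B3 = {p4}
  B4 = {q0}
  B5 = {q1}
p0 ∈ B0, q0 ∈ B4 → different blocks

P ≁ Q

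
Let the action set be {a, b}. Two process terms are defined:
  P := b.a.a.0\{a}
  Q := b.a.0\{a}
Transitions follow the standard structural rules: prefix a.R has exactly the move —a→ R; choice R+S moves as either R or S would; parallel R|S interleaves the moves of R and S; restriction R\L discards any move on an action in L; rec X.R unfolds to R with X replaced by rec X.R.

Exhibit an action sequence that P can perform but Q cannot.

LTS(P): 4 reachable states
  p0 = b.a.a.0\{a} ⊢ --b--▸ p1
  p1 = a.a.0\{a} ⊢ --a--▸ p2
  p2 = a.0\{a} ⊢ --a--▸ p3
  p3 = 0\{a} ⊢ (no moves)
LTS(Q): 3 reachable states
  q0 = b.a.0\{a} ⊢ --b--▸ q1
  q1 = a.0\{a} ⊢ --a--▸ q2
  q2 = 0\{a} ⊢ (no moves)
Executing baa from P (initial set {p0}):
  step 1 (b): {p1}
  step 2 (a): {p2}
  step 3 (a): {p3}
  P completes σ.
Executing baa from Q (initial set {q0}):
  step 1 (b): {q1}
  step 2 (a): {q2}
  step 3 (a): ∅  — Q cannot continue

baa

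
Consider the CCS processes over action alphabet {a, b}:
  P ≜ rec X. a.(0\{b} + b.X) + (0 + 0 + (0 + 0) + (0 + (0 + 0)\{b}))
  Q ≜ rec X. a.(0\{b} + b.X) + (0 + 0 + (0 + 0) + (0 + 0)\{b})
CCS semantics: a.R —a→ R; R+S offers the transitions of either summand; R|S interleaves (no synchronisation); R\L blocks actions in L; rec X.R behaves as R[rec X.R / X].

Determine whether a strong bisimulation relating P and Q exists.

Reachable graph of P (2 states):
  p0 = rec X. a.(0\{b} + b.X) + (0 + 0 + (0 + 0) + (0 + (0 + 0)\{b})) has moves -a-> p1
  p1 = 0\{b} + b.(rec X. a.(0\{b} + b.X) + (0 + 0 + (0 + 0) + (0 + (0 + 0)\{b}))) has moves -b-> p0
Reachable graph of Q (2 states):
  q0 = rec X. a.(0\{b} + b.X) + (0 + 0 + (0 + 0) + (0 + 0)\{b}) has moves -a-> q1
  q1 = 0\{b} + b.(rec X. a.(0\{b} + b.X) + (0 + 0 + (0 + 0) + (0 + 0)\{b})) has moves -b-> q0
Coarsest stable partition (strong bisimilarity classes):
  B0 = {p0, q0}
  B1 = {p1, q1}
p0 ∈ B0, q0 ∈ B0 → same block

P ~ Q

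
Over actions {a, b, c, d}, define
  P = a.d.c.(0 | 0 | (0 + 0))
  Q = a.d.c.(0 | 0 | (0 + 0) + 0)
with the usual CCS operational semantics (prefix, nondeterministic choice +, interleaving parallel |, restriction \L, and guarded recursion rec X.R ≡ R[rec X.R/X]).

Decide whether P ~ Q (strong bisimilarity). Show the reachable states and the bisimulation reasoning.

P's transition system — 4 states:
  u0 = a.d.c.(0 | 0 | (0 + 0)) has moves =a=> u1
  u1 = d.c.(0 | 0 | (0 + 0)) has moves =d=> u2
  u2 = c.(0 | 0 | (0 + 0)) has moves =c=> u3
  u3 = 0 | 0 | (0 + 0) has moves ·
Q's transition system — 4 states:
  v0 = a.d.c.(0 | 0 | (0 + 0) + 0) has moves =a=> v1
  v1 = d.c.(0 | 0 | (0 + 0) + 0) has moves =d=> v2
  v2 = c.(0 | 0 | (0 + 0) + 0) has moves =c=> v3
  v3 = 0 | 0 | (0 + 0) + 0 has moves ·
Partition-refinement fixed point:
  B0 = {u0, v0}
  B1 = {u1, v1}
  B2 = {u2, v2}
  B3 = {u3, v3}
u0 ∈ B0, v0 ∈ B0 → same block

P ~ Q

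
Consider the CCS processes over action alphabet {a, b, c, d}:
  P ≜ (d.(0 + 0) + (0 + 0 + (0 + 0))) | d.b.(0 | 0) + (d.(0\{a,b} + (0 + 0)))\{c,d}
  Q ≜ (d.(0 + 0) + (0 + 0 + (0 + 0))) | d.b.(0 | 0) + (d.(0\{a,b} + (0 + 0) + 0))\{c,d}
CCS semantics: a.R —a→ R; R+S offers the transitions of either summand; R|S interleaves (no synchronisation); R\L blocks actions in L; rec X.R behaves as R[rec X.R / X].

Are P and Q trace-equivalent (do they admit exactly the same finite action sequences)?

trace-equivalent

P's transition system — 6 states:
  m0 = (d.(0 + 0) + (0 + 0 + (0 + 0))) | d.b.(0 | 0) + (d.(0\{a,b} + (0 + 0)))\{c,d} :: —d→ m1, —d→ m2
  m1 = (0 + 0) | d.b.(0 | 0) :: —d→ m3
  m2 = (d.(0 + 0) + (0 + 0 + (0 + 0))) | b.(0 | 0) :: —b→ m4, —d→ m3
  m3 = (0 + 0) | b.(0 | 0) :: —b→ m5
  m4 = (d.(0 + 0) + (0 + 0 + (0 + 0))) | (0 | 0) :: —d→ m5
  m5 = (0 + 0) | (0 | 0) :: ·
Q's transition system — 6 states:
  n0 = (d.(0 + 0) + (0 + 0 + (0 + 0))) | d.b.(0 | 0) + (d.(0\{a,b} + (0 + 0) + 0))\{c,d} :: —d→ n1, —d→ n2
  n1 = (0 + 0) | d.b.(0 | 0) :: —d→ n3
  n2 = (d.(0 + 0) + (0 + 0 + (0 + 0))) | b.(0 | 0) :: —b→ n4, —d→ n3
  n3 = (0 + 0) | b.(0 | 0) :: —b→ n5
  n4 = (d.(0 + 0) + (0 + 0 + (0 + 0))) | (0 | 0) :: —d→ n5
  n5 = (0 + 0) | (0 | 0) :: ·
Bisimilarity quotient blocks:
  B0 = {m0, n0}
  B1 = {m1, n1}
  B2 = {m3, n3}
  B3 = {m5, n5}
  B4 = {m2, n2}
  B5 = {m4, n4}
m0 ∈ B0, n0 ∈ B0 → same block
Bisimilar ⇒ trace-equivalent.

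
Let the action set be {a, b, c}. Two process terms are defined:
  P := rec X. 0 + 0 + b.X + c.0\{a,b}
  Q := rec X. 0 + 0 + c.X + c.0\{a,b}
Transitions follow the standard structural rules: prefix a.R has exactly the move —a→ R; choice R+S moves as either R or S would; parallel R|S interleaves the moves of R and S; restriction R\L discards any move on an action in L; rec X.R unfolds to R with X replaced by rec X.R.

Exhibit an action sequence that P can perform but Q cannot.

b

P's transition system — 2 states:
  s0 = rec X. 0 + 0 + b.X + c.0\{a,b} ⊢ -b-> s0, -c-> s1
  s1 = 0\{a,b} ⊢ (no moves)
Q's transition system — 2 states:
  t0 = rec X. 0 + 0 + c.X + c.0\{a,b} ⊢ -c-> t0, -c-> t1
  t1 = 0\{a,b} ⊢ (no moves)
Run σ = ⟨b⟩ on P: start {s0}
  after b @ step 1: {s0}
  P completes σ.
Run σ = ⟨b⟩ on Q: start {t0}
  after b @ step 1: ∅ (Q stuck)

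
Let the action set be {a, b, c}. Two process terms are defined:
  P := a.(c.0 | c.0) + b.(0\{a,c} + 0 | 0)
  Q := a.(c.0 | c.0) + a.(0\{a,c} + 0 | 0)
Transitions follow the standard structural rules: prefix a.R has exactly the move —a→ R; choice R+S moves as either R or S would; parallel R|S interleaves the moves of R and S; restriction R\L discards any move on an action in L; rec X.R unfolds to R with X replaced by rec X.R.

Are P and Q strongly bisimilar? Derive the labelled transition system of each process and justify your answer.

LTS(P): 6 reachable states
  m0 = a.(c.0 | c.0) + b.(0\{a,c} + 0 | 0) ⊢ -a-> m1, -b-> m2
  m1 = c.0 | c.0 ⊢ -c-> m3, -c-> m4
  m2 = 0\{a,c} + 0 | 0 ⊢ deadlocked
  m3 = 0 | c.0 ⊢ -c-> m5
  m4 = c.0 | 0 ⊢ -c-> m5
  m5 = 0 | 0 ⊢ deadlocked
LTS(Q): 6 reachable states
  n0 = a.(c.0 | c.0) + a.(0\{a,c} + 0 | 0) ⊢ -a-> n1, -a-> n2
  n1 = 0\{a,c} + 0 | 0 ⊢ deadlocked
  n2 = c.0 | c.0 ⊢ -c-> n3, -c-> n4
  n3 = 0 | c.0 ⊢ -c-> n5
  n4 = c.0 | 0 ⊢ -c-> n5
  n5 = 0 | 0 ⊢ deadlocked
Bisimilarity quotient blocks:
  B0 = {m0}
  B1 = {m2, m5, n1, n5}
  B2 = {m1, n2}
  B3 = {m3, m4, n3, n4}
  B4 = {n0}
m0 ∈ B0, n0 ∈ B4 → different blocks

NO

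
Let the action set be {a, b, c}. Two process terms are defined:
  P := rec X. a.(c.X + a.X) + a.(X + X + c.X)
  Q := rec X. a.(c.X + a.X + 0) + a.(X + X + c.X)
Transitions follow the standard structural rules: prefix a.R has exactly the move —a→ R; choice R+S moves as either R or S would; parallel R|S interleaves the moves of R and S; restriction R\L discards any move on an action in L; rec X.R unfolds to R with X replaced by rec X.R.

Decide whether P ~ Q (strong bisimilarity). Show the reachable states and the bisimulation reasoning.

P ~ Q

LTS(P): 3 reachable states
  s0 = rec X. a.(c.X + a.X) + a.(X + X + c.X) has moves —a→ s1, —a→ s2
  s1 = (rec X. a.(c.X + a.X) + a.(X + X + c.X)) + (rec X. a.(c.X + a.X) + a.(X + X + c.X)) + c.(rec X. a.(c.X + a.X) + a.(X + X + c.X)) has moves —a→ s1, —a→ s2, —c→ s0
  s2 = c.(rec X. a.(c.X + a.X) + a.(X + X + c.X)) + a.(rec X. a.(c.X + a.X) + a.(X + X + c.X)) has moves —a→ s0, —c→ s0
LTS(Q): 3 reachable states
  t0 = rec X. a.(c.X + a.X + 0) + a.(X + X + c.X) has moves —a→ t1, —a→ t2
  t1 = (rec X. a.(c.X + a.X + 0) + a.(X + X + c.X)) + (rec X. a.(c.X + a.X + 0) + a.(X + X + c.X)) + c.(rec X. a.(c.X + a.X + 0) + a.(X + X + c.X)) has moves —a→ t1, —a→ t2, —c→ t0
  t2 = c.(rec X. a.(c.X + a.X + 0) + a.(X + X + c.X)) + a.(rec X. a.(c.X + a.X + 0) + a.(X + X + c.X)) + 0 has moves —a→ t0, —c→ t0
Bisimilarity quotient blocks:
  B0 = {s0, t0}
  B1 = {s2, t2}
  B2 = {s1, t1}
s0 ∈ B0, t0 ∈ B0 → same block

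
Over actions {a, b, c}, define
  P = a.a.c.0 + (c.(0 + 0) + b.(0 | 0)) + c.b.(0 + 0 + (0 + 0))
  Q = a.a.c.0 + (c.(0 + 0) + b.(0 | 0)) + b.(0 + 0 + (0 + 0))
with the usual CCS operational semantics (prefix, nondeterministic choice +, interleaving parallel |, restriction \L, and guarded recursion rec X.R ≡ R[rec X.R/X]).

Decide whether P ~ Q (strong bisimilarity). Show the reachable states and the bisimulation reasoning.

LTS(P): 8 reachable states
  s0 = a.a.c.0 + (c.(0 + 0) + b.(0 | 0)) + c.b.(0 + 0 + (0 + 0)) | —a→ s1, —b→ s2, —c→ s3, —c→ s4
  s1 = a.c.0 | —a→ s5
  s2 = 0 | 0 | (no moves)
  s3 = 0 + 0 | (no moves)
  s4 = b.(0 + 0 + (0 + 0)) | —b→ s6
  s5 = c.0 | —c→ s7
  s6 = 0 + 0 + (0 + 0) | (no moves)
  s7 = 0 | (no moves)
LTS(Q): 7 reachable states
  t0 = a.a.c.0 + (c.(0 + 0) + b.(0 | 0)) + b.(0 + 0 + (0 + 0)) | —a→ t1, —b→ t2, —b→ t3, —c→ t4
  t1 = a.c.0 | —a→ t5
  t2 = 0 + 0 + (0 + 0) | (no moves)
  t3 = 0 | 0 | (no moves)
  t4 = 0 + 0 | (no moves)
  t5 = c.0 | —c→ t6
  t6 = 0 | (no moves)
Partition-refinement fixed point:
  B0 = {s0}
  B1 = {s4}
  B2 = {s2, s3, s6, s7, t2, t3, t4, t6}
  B3 = {s1, t1}
  B4 = {s5, t5}
  B5 = {t0}
s0 ∈ B0, t0 ∈ B5 → different blocks

not bisimilar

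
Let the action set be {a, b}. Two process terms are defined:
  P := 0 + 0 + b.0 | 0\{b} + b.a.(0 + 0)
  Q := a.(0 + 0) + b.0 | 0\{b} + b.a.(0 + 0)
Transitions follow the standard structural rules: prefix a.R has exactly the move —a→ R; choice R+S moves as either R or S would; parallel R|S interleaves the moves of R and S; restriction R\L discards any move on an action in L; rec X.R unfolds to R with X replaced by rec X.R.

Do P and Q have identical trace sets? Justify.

traces(P) ≠ traces(Q) — witness ⟨a⟩

Reachable graph of P (4 states):
  s0 = 0 + 0 + b.0 | 0\{b} + b.a.(0 + 0) has moves -b-> s1, -b-> s2
  s1 = 0 | 0\{b} has moves ∅
  s2 = a.(0 + 0) has moves -a-> s3
  s3 = 0 + 0 has moves ∅
Reachable graph of Q (4 states):
  t0 = a.(0 + 0) + b.0 | 0\{b} + b.a.(0 + 0) has moves -a-> t1, -b-> t2, -b-> t3
  t1 = 0 + 0 has moves ∅
  t2 = 0 | 0\{b} has moves ∅
  t3 = a.(0 + 0) has moves -a-> t1
Executing a from Q (initial set {t0}):
  after a @ step 1: {t1}
  — Q admits the full trace.
Executing a from P (initial set {s0}):
  after a @ step 1: ∅ (P stuck)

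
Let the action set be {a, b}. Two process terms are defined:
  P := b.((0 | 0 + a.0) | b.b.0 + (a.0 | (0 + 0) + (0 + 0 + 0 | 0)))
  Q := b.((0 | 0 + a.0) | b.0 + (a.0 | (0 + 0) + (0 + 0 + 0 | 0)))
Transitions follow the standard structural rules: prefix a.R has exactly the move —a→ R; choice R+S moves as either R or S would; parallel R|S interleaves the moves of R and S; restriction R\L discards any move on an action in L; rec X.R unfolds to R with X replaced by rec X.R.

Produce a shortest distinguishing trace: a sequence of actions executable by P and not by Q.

P's transition system — 8 states:
  p0 = b.((0 | 0 + a.0) | b.b.0 + (a.0 | (0 + 0) + (0 + 0 + 0 | 0))) ⊢ =b=> p1
  p1 = (0 | 0 + a.0) | b.b.0 + (a.0 | (0 + 0) + (0 + 0 + 0 | 0)) ⊢ =a=> p2, =a=> p3, =b=> p4
  p2 = 0 | (0 + 0) ⊢ ·
  p3 = 0 | b.b.0 ⊢ =b=> p5
  p4 = (0 | 0 + a.0) | b.0 ⊢ =a=> p5, =b=> p6
  p5 = 0 | b.0 ⊢ =b=> p7
  p6 = (0 | 0 + a.0) | 0 ⊢ =a=> p7
  p7 = 0 | 0 ⊢ ·
Q's transition system — 6 states:
  q0 = b.((0 | 0 + a.0) | b.0 + (a.0 | (0 + 0) + (0 + 0 + 0 | 0))) ⊢ =b=> q1
  q1 = (0 | 0 + a.0) | b.0 + (a.0 | (0 + 0) + (0 + 0 + 0 | 0)) ⊢ =a=> q2, =a=> q3, =b=> q4
  q2 = 0 | (0 + 0) ⊢ ·
  q3 = 0 | b.0 ⊢ =b=> q5
  q4 = (0 | 0 + a.0) | 0 ⊢ =a=> q5
  q5 = 0 | 0 ⊢ ·
Executing bbb from P (initial set {p0}):
  [1] b ⇒ {p1}
  [2] b ⇒ {p4}
  [3] b ⇒ {p6}
  — P admits the full trace.
Executing bbb from Q (initial set {q0}):
  [1] b ⇒ {q1}
  [2] b ⇒ {q4}
  [3] b ⇒ no successor for Q

bbb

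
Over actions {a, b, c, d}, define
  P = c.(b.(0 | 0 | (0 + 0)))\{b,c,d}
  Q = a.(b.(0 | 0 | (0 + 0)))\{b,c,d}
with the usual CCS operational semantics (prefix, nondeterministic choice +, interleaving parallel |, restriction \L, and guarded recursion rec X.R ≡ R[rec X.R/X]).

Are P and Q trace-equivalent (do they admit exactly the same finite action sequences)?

LTS(P): 2 reachable states
  m0 = c.(b.(0 | 0 | (0 + 0)))\{b,c,d} ⊢ --c--▸ m1
  m1 = (b.(0 | 0 | (0 + 0)))\{b,c,d} ⊢ (no moves)
LTS(Q): 2 reachable states
  n0 = a.(b.(0 | 0 | (0 + 0)))\{b,c,d} ⊢ --a--▸ n1
  n1 = (b.(0 | 0 | (0 + 0)))\{b,c,d} ⊢ (no moves)
Trace ⟨c⟩ through P, begin at {m0}:
  step 1 (c): {m1}
  — P admits the full trace.
Trace ⟨c⟩ through Q, begin at {n0}:
  step 1 (c): no successor for Q

NO — witness ⟨c⟩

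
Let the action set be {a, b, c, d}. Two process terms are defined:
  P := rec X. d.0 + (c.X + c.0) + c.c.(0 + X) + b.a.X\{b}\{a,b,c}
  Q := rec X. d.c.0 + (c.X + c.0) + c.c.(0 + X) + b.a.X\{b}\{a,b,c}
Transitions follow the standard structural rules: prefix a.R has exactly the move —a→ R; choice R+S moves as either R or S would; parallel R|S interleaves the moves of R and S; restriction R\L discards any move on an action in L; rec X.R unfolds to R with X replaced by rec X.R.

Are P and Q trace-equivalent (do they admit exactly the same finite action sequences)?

traces(P) ≠ traces(Q) — witness ⟨dc⟩

LTS(P): 7 reachable states
  s0 = rec X. d.0 + (c.X + c.0) + c.c.(0 + X) + b.a.X\{b}\{a,b,c} :: --b--▸ s1, --c--▸ s0, --c--▸ s2, --c--▸ s3, --d--▸ s2
  s1 = a.(rec X. d.0 + (c.X + c.0) + c.c.(0 + X) + b.a.X\{b}\{a,b,c})\{b}\{a,b,c} :: --a--▸ s4
  s2 = 0 :: ·
  s3 = c.(0 + (rec X. d.0 + (c.X + c.0) + c.c.(0 + X) + b.a.X\{b}\{a,b,c})) :: --c--▸ s5
  s4 = (rec X. d.0 + (c.X + c.0) + c.c.(0 + X) + b.a.X\{b}\{a,b,c})\{b}\{a,b,c} :: --d--▸ s6
  s5 = 0 + (rec X. d.0 + (c.X + c.0) + c.c.(0 + X) + b.a.X\{b}\{a,b,c}) :: --b--▸ s1, --c--▸ s0, --c--▸ s2, --c--▸ s3, --d--▸ s2
  s6 = 0\{b}\{a,b,c} :: ·
LTS(Q): 8 reachable states
  t0 = rec X. d.c.0 + (c.X + c.0) + c.c.(0 + X) + b.a.X\{b}\{a,b,c} :: --b--▸ t1, --c--▸ t0, --c--▸ t2, --c--▸ t3, --d--▸ t4
  t1 = a.(rec X. d.c.0 + (c.X + c.0) + c.c.(0 + X) + b.a.X\{b}\{a,b,c})\{b}\{a,b,c} :: --a--▸ t5
  t2 = 0 :: ·
  t3 = c.(0 + (rec X. d.c.0 + (c.X + c.0) + c.c.(0 + X) + b.a.X\{b}\{a,b,c})) :: --c--▸ t6
  t4 = c.0 :: --c--▸ t2
  t5 = (rec X. d.c.0 + (c.X + c.0) + c.c.(0 + X) + b.a.X\{b}\{a,b,c})\{b}\{a,b,c} :: --d--▸ t7
  t6 = 0 + (rec X. d.c.0 + (c.X + c.0) + c.c.(0 + X) + b.a.X\{b}\{a,b,c}) :: --b--▸ t1, --c--▸ t0, --c--▸ t2, --c--▸ t3, --d--▸ t4
  t7 = (c.0)\{b}\{a,b,c} :: ·
Executing dc from Q (initial set {t0}):
  step 1 (d): {t4}
  step 2 (c): {t2}
  ✓ Q
Executing dc from P (initial set {s0}):
  step 1 (d): {s2}
  step 2 (c): ∅  — P cannot continue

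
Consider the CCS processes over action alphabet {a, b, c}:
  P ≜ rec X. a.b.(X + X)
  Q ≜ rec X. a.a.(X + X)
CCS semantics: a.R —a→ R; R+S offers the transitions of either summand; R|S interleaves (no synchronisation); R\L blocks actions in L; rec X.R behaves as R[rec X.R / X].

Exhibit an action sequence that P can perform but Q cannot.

Reachable graph of P (3 states):
  p0 = rec X. a.b.(X + X) | ··a··> p1
  p1 = b.((rec X. a.b.(X + X)) + (rec X. a.b.(X + X))) | ··b··> p2
  p2 = (rec X. a.b.(X + X)) + (rec X. a.b.(X + X)) | ··a··> p1
Reachable graph of Q (3 states):
  q0 = rec X. a.a.(X + X) | ··a··> q1
  q1 = a.((rec X. a.a.(X + X)) + (rec X. a.a.(X + X))) | ··a··> q2
  q2 = (rec X. a.a.(X + X)) + (rec X. a.a.(X + X)) | ··a··> q1
Executing ab from P (initial set {p0}):
  [1] a ⇒ {p1}
  [2] b ⇒ {p2}
  P completes σ.
Executing ab from Q (initial set {q0}):
  [1] a ⇒ {q1}
  [2] b ⇒ no successor for Q

ab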